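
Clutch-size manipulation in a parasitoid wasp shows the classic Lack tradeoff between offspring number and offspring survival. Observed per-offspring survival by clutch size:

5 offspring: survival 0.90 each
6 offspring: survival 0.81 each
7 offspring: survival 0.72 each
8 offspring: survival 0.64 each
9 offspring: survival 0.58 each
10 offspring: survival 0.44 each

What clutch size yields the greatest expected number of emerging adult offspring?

Expected emerging adult offspring = c × s(c):
  c=5: 5 × 0.90 = 4.500
  c=6: 6 × 0.81 = 4.860
  c=7: 7 × 0.72 = 5.040
  c=8: 8 × 0.64 = 5.120
  c=9: 9 × 0.58 = 5.220
  c=10: 10 × 0.44 = 4.400
Maximum at c = 9 (5.220 emerging adult offspring).

9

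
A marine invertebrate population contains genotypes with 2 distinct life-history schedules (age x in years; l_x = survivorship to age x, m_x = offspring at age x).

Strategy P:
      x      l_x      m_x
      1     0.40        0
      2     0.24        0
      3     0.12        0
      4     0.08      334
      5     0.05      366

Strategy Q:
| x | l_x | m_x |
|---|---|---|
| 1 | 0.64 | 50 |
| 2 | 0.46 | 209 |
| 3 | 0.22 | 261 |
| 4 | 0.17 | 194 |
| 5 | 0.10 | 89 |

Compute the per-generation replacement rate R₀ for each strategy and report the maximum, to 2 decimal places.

227.44

Strategy P: R₀ = 0.40×0 + 0.24×0 + 0.12×0 + 0.08×334 + 0.05×366 = 45.0200
Strategy Q: R₀ = 0.64×50 + 0.46×209 + 0.22×261 + 0.17×194 + 0.10×89 = 227.4400
Highest R₀: strategy Q with 227.4400.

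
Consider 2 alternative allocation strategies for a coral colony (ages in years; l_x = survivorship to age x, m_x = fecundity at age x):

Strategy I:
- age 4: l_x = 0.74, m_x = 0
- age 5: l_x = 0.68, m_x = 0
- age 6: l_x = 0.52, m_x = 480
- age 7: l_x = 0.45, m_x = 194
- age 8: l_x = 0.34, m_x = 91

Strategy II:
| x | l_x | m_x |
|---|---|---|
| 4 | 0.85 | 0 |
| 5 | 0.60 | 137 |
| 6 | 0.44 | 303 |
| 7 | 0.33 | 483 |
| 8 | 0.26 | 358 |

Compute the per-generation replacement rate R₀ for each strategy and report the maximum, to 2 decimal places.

467.99

Strategy I: R₀ = 0.74×0 + 0.68×0 + 0.52×480 + 0.45×194 + 0.34×91 = 367.8400
Strategy II: R₀ = 0.85×0 + 0.60×137 + 0.44×303 + 0.33×483 + 0.26×358 = 467.9900
Highest R₀: strategy II with 467.9900.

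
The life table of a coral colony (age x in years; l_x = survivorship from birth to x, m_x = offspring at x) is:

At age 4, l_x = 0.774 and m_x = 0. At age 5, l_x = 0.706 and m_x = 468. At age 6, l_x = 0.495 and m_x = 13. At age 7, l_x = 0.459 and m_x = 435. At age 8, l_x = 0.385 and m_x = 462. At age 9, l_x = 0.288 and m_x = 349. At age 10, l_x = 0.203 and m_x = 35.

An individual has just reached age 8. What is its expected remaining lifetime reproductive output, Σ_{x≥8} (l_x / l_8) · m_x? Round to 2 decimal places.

741.52

l_8 = 0.385. Conditional survival from age 8 to x is l_x / l_8.
  x=8: (0.385/0.385) × 462 = 462.0000
  x=9: (0.288/0.385) × 349 = 261.0701
  x=10: (0.203/0.385) × 35 = 18.4545
Sum = 462.0000 + 261.0701 + 18.4545 = 741.5247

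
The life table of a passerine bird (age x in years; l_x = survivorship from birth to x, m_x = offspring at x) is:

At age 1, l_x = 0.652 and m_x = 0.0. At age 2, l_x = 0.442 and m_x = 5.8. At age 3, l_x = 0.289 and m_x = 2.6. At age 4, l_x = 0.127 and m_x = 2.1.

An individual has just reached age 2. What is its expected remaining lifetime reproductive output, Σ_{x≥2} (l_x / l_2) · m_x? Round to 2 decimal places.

l_2 = 0.442. Conditional survival from age 2 to x is l_x / l_2.
  x=2: (0.442/0.442) × 5.8 = 5.8000
  x=3: (0.289/0.442) × 2.6 = 1.7000
  x=4: (0.127/0.442) × 2.1 = 0.6034
Sum = 5.8000 + 1.7000 + 0.6034 = 8.1034

8.10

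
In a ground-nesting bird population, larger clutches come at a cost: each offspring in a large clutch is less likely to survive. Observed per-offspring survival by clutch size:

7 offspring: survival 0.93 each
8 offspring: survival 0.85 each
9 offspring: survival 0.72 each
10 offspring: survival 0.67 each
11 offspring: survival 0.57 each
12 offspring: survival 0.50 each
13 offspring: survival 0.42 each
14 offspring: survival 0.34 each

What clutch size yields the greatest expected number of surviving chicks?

8

Expected surviving chicks = c × s(c):
  c=7: 7 × 0.93 = 6.510
  c=8: 8 × 0.85 = 6.800
  c=9: 9 × 0.72 = 6.480
  c=10: 10 × 0.67 = 6.700
  c=11: 11 × 0.57 = 6.270
  c=12: 12 × 0.50 = 6.000
  c=13: 13 × 0.42 = 5.460
  c=14: 14 × 0.34 = 4.760
Maximum at c = 8 (6.800 surviving chicks).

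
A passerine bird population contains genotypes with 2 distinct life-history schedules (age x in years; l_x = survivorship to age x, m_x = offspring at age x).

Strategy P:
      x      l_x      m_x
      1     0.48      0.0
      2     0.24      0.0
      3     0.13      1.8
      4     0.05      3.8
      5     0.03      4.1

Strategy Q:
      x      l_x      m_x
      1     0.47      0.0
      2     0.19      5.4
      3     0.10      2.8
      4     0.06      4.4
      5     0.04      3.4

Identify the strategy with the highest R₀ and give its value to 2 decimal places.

Strategy P: R₀ = 0.48×0.0 + 0.24×0.0 + 0.13×1.8 + 0.05×3.8 + 0.03×4.1 = 0.5470
Strategy Q: R₀ = 0.47×0.0 + 0.19×5.4 + 0.10×2.8 + 0.06×4.4 + 0.04×3.4 = 1.7060
Highest R₀: strategy Q with 1.7060.

1.71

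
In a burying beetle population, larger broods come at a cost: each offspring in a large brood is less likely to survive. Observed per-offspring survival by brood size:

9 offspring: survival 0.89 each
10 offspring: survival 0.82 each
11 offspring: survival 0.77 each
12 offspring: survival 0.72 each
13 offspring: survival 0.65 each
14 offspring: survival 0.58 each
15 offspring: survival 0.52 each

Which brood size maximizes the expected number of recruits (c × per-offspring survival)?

12

Expected recruits = c × s(c):
  c=9: 9 × 0.89 = 8.010
  c=10: 10 × 0.82 = 8.200
  c=11: 11 × 0.77 = 8.470
  c=12: 12 × 0.72 = 8.640
  c=13: 13 × 0.65 = 8.450
  c=14: 14 × 0.58 = 8.120
  c=15: 15 × 0.52 = 7.800
Maximum at c = 12 (8.640 recruits).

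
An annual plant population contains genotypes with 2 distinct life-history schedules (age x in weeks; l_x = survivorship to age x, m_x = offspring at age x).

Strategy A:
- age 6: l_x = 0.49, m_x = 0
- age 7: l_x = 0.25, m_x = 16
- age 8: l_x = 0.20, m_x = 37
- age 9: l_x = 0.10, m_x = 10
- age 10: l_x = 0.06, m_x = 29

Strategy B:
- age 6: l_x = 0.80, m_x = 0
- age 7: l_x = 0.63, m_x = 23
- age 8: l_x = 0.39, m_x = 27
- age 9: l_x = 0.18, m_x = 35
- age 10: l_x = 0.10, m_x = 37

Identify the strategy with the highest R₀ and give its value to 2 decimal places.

35.02

Strategy A: R₀ = 0.49×0 + 0.25×16 + 0.20×37 + 0.10×10 + 0.06×29 = 14.1400
Strategy B: R₀ = 0.80×0 + 0.63×23 + 0.39×27 + 0.18×35 + 0.10×37 = 35.0200
Highest R₀: strategy B with 35.0200.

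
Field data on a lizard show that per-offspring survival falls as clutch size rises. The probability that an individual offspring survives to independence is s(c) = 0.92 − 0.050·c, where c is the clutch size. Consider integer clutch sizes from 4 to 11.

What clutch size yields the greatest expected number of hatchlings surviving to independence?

9

Expected hatchlings surviving to independence = c × s(c):
  c=4: 4 × 0.720 = 2.880
  c=5: 5 × 0.670 = 3.350
  c=6: 6 × 0.620 = 3.720
  c=7: 7 × 0.570 = 3.990
  c=8: 8 × 0.520 = 4.160
  c=9: 9 × 0.470 = 4.230
  c=10: 10 × 0.420 = 4.200
  c=11: 11 × 0.370 = 4.070
Maximum at c = 9 (4.230 hatchlings surviving to independence).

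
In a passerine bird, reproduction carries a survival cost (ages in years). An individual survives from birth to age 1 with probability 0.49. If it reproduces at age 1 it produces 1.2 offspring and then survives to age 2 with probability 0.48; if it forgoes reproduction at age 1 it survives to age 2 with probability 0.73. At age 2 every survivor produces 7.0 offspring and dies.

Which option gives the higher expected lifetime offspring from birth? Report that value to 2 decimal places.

2.50

breed at age 1: R₀ = 0.49 × (1.2 + 0.48 × 7.0) = 0.49 × 4.5600 = 2.2344
delay to age 2: R₀ = 0.49 × (0.73 × 7.0) = 0.49 × 5.1100 = 2.5039
Higher: delay to age 2 (2.5039).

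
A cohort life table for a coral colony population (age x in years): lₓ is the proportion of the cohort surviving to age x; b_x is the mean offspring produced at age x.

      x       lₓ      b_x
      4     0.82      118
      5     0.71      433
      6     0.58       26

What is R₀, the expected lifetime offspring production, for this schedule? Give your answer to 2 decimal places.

R₀ = Σ lₓ b_x:
  age 4: 0.82 × 118 = 96.7600
  age 5: 0.71 × 433 = 307.4300
  age 6: 0.58 × 26 = 15.0800
R₀ = 96.7600 + 307.4300 + 15.0800 = 419.2700

419.27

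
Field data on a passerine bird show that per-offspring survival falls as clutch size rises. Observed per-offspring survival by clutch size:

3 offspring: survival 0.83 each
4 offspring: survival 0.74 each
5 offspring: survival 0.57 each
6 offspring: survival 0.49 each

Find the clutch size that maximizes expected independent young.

4

Expected independent young = c × s(c):
  c=3: 3 × 0.83 = 2.490
  c=4: 4 × 0.74 = 2.960
  c=5: 5 × 0.57 = 2.850
  c=6: 6 × 0.49 = 2.940
Maximum at c = 4 (2.960 independent young).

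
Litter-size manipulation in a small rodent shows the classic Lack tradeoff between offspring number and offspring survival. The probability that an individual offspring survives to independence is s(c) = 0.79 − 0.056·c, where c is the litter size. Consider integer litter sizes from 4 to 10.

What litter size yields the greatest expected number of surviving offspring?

7

Expected surviving offspring = c × s(c):
  c=4: 4 × 0.566 = 2.264
  c=5: 5 × 0.510 = 2.550
  c=6: 6 × 0.454 = 2.724
  c=7: 7 × 0.398 = 2.786
  c=8: 8 × 0.342 = 2.736
  c=9: 9 × 0.286 = 2.574
  c=10: 10 × 0.230 = 2.300
Maximum at c = 7 (2.786 surviving offspring).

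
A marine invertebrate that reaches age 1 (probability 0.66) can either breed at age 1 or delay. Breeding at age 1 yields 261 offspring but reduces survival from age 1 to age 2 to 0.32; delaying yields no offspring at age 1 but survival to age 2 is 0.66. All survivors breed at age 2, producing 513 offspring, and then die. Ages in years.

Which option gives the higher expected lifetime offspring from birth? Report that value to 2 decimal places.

280.61

breed at age 1: R₀ = 0.66 × (261 + 0.32 × 513) = 0.66 × 425.1600 = 280.6056
delay to age 2: R₀ = 0.66 × (0.66 × 513) = 0.66 × 338.5800 = 223.4628
Higher: breed at age 1 (280.6056).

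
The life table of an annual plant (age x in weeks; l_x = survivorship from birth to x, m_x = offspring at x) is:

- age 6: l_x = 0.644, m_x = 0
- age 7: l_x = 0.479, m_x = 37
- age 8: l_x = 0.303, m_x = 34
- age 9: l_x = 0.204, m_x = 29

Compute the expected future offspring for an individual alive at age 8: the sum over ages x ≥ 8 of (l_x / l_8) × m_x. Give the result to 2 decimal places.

l_8 = 0.303. Conditional survival from age 8 to x is l_x / l_8.
  x=8: (0.303/0.303) × 34 = 34.0000
  x=9: (0.204/0.303) × 29 = 19.5248
Sum = 34.0000 + 19.5248 = 53.5248

53.52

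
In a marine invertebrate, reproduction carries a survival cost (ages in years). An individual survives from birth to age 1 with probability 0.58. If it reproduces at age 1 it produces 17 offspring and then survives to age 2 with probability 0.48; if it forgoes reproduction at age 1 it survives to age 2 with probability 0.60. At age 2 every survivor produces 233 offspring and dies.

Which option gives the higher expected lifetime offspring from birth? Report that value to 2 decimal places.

breed at age 1: R₀ = 0.58 × (17 + 0.48 × 233) = 0.58 × 128.8400 = 74.7272
delay to age 2: R₀ = 0.58 × (0.60 × 233) = 0.58 × 139.8000 = 81.0840
Higher: delay to age 2 (81.0840).

81.08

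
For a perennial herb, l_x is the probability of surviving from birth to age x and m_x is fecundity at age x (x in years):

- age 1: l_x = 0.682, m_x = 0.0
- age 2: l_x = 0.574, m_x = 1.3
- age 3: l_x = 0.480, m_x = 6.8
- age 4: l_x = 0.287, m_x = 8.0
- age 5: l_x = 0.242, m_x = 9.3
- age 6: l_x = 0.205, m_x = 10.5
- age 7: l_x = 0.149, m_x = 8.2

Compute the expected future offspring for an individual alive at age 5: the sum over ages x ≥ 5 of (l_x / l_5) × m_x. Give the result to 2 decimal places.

23.24

l_5 = 0.242. Conditional survival from age 5 to x is l_x / l_5.
  x=5: (0.242/0.242) × 9.3 = 9.3000
  x=6: (0.205/0.242) × 10.5 = 8.8946
  x=7: (0.149/0.242) × 8.2 = 5.0488
Sum = 9.3000 + 8.8946 + 5.0488 = 23.2434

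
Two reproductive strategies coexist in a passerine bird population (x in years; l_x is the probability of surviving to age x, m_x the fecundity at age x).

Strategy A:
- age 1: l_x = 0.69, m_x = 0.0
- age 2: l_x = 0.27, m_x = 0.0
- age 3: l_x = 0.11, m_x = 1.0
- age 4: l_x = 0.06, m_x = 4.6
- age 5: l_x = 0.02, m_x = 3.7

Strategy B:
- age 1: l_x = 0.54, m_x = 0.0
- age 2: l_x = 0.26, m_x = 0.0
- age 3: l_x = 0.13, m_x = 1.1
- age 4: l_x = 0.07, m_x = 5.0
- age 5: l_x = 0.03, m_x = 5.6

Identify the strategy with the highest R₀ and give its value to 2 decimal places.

Strategy A: R₀ = 0.69×0.0 + 0.27×0.0 + 0.11×1.0 + 0.06×4.6 + 0.02×3.7 = 0.4600
Strategy B: R₀ = 0.54×0.0 + 0.26×0.0 + 0.13×1.1 + 0.07×5.0 + 0.03×5.6 = 0.6610
Highest R₀: strategy B with 0.6610.

0.66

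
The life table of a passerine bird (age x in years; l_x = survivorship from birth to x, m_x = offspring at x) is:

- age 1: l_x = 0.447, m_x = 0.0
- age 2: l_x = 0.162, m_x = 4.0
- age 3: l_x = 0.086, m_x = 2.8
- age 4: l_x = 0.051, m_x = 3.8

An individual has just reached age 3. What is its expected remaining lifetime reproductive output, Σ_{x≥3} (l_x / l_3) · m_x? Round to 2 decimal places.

l_3 = 0.086. Conditional survival from age 3 to x is l_x / l_3.
  x=3: (0.086/0.086) × 2.8 = 2.8000
  x=4: (0.051/0.086) × 3.8 = 2.2535
Sum = 2.8000 + 2.2535 = 5.0535

5.05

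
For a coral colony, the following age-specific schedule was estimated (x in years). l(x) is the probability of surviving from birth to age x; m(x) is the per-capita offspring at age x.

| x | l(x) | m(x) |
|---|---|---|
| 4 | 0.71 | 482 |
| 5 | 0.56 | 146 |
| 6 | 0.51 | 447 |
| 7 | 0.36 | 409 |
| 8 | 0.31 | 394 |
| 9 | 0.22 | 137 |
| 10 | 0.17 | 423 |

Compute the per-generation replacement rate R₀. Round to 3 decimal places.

1023.380

R₀ = Σ l(x) m(x):
  age 4: 0.71 × 482 = 342.2200
  age 5: 0.56 × 146 = 81.7600
  age 6: 0.51 × 447 = 227.9700
  age 7: 0.36 × 409 = 147.2400
  age 8: 0.31 × 394 = 122.1400
  age 9: 0.22 × 137 = 30.1400
  age 10: 0.17 × 423 = 71.9100
R₀ = 342.2200 + 81.7600 + 227.9700 + 147.2400 + 122.1400 + 30.1400 + 71.9100 = 1023.3800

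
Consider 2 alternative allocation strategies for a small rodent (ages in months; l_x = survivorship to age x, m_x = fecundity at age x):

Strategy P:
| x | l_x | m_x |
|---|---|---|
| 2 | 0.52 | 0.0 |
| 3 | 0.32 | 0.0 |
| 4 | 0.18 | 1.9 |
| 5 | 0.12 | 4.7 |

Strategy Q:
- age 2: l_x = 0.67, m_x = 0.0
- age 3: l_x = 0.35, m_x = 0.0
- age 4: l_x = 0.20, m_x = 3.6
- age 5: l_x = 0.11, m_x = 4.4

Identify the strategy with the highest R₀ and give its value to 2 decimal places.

Strategy P: R₀ = 0.52×0.0 + 0.32×0.0 + 0.18×1.9 + 0.12×4.7 = 0.9060
Strategy Q: R₀ = 0.67×0.0 + 0.35×0.0 + 0.20×3.6 + 0.11×4.4 = 1.2040
Highest R₀: strategy Q with 1.2040.

1.20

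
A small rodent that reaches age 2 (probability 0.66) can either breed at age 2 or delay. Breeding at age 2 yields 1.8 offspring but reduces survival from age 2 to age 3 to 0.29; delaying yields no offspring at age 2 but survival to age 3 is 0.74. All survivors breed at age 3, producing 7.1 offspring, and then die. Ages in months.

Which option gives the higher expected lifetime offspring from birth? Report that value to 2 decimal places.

breed at age 2: R₀ = 0.66 × (1.8 + 0.29 × 7.1) = 0.66 × 3.8590 = 2.5469
delay to age 3: R₀ = 0.66 × (0.74 × 7.1) = 0.66 × 5.2540 = 3.4676
Higher: delay to age 3 (3.4676).

3.47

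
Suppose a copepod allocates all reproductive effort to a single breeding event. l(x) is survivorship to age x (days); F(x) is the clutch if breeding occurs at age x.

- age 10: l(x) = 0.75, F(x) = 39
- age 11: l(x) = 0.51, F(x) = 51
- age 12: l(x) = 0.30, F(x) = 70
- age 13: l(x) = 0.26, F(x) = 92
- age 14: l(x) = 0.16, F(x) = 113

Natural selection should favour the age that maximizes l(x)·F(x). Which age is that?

10

Expected offspring if breeding at age x = l(x) × F(x):
  age 10: 0.75 × 39 = 29.250
  age 11: 0.51 × 51 = 26.010
  age 12: 0.30 × 70 = 21.000
  age 13: 0.26 × 92 = 23.920
  age 14: 0.16 × 113 = 18.080
Maximum at age 10 (29.250).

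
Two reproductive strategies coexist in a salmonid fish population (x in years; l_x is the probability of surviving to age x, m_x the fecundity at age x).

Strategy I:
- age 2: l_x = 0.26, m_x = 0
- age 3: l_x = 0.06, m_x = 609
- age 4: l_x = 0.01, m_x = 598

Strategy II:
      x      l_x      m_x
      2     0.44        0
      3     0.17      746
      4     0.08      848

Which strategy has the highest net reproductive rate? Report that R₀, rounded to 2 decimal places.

194.66

Strategy I: R₀ = 0.26×0 + 0.06×609 + 0.01×598 = 42.5200
Strategy II: R₀ = 0.44×0 + 0.17×746 + 0.08×848 = 194.6600
Highest R₀: strategy II with 194.6600.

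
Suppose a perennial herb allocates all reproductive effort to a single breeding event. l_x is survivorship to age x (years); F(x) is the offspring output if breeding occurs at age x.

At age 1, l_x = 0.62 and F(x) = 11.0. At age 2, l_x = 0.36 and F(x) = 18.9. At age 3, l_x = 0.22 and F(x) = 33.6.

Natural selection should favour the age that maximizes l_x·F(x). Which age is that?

Expected offspring if breeding at age x = l_x × F(x):
  age 1: 0.62 × 11.0 = 6.820
  age 2: 0.36 × 18.9 = 6.804
  age 3: 0.22 × 33.6 = 7.392
Maximum at age 3 (7.392).

3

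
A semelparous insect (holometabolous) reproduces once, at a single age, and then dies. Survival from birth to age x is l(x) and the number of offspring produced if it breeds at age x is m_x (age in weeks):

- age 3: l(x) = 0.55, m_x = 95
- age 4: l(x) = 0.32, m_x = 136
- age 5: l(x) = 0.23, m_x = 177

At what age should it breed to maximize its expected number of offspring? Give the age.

3

Expected offspring if breeding at age x = l(x) × m_x:
  age 3: 0.55 × 95 = 52.250
  age 4: 0.32 × 136 = 43.520
  age 5: 0.23 × 177 = 40.710
Maximum at age 3 (52.250).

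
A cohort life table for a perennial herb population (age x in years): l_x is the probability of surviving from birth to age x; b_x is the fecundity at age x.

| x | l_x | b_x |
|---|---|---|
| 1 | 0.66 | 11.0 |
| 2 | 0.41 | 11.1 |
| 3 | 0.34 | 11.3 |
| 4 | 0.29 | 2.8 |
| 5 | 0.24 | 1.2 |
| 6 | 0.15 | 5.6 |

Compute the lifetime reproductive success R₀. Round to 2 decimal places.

R₀ = Σ l_x b_x:
  age 1: 0.66 × 11.0 = 7.2600
  age 2: 0.41 × 11.1 = 4.5510
  age 3: 0.34 × 11.3 = 3.8420
  age 4: 0.29 × 2.8 = 0.8120
  age 5: 0.24 × 1.2 = 0.2880
  age 6: 0.15 × 5.6 = 0.8400
R₀ = 7.2600 + 4.5510 + 3.8420 + 0.8120 + 0.2880 + 0.8400 = 17.5930

17.59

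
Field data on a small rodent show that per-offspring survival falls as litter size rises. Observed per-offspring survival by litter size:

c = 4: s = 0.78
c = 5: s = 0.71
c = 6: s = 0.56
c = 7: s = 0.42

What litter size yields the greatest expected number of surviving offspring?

Expected surviving offspring = c × s(c):
  c=4: 4 × 0.78 = 3.120
  c=5: 5 × 0.71 = 3.550
  c=6: 6 × 0.56 = 3.360
  c=7: 7 × 0.42 = 2.940
Maximum at c = 5 (3.550 surviving offspring).

5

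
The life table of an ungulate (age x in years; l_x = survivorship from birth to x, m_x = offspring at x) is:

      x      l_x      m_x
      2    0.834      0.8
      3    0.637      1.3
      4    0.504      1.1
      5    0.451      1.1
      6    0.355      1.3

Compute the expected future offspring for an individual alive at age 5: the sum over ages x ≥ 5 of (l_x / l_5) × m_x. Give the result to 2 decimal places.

l_5 = 0.451. Conditional survival from age 5 to x is l_x / l_5.
  x=5: (0.451/0.451) × 1.1 = 1.1000
  x=6: (0.355/0.451) × 1.3 = 1.0233
Sum = 1.1000 + 1.0233 = 2.1233

2.12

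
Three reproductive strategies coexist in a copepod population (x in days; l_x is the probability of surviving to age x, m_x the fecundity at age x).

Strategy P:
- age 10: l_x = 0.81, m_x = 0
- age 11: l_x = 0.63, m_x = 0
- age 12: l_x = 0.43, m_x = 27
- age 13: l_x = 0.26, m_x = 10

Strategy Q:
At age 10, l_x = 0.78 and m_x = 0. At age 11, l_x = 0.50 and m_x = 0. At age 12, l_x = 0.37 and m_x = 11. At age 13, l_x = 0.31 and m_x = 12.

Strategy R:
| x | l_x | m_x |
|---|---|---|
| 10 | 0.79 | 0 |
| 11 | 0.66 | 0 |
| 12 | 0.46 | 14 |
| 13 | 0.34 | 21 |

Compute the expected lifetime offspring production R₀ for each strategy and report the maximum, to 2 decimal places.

Strategy P: R₀ = 0.81×0 + 0.63×0 + 0.43×27 + 0.26×10 = 14.2100
Strategy Q: R₀ = 0.78×0 + 0.50×0 + 0.37×11 + 0.31×12 = 7.7900
Strategy R: R₀ = 0.79×0 + 0.66×0 + 0.46×14 + 0.34×21 = 13.5800
Highest R₀: strategy P with 14.2100.

14.21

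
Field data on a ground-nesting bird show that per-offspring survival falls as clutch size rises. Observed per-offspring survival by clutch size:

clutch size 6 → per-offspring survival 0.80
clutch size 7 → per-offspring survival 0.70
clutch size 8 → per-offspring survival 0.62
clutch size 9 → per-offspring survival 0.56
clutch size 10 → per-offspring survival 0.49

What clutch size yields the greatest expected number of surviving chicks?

Expected surviving chicks = c × s(c):
  c=6: 6 × 0.80 = 4.800
  c=7: 7 × 0.70 = 4.900
  c=8: 8 × 0.62 = 4.960
  c=9: 9 × 0.56 = 5.040
  c=10: 10 × 0.49 = 4.900
Maximum at c = 9 (5.040 surviving chicks).

9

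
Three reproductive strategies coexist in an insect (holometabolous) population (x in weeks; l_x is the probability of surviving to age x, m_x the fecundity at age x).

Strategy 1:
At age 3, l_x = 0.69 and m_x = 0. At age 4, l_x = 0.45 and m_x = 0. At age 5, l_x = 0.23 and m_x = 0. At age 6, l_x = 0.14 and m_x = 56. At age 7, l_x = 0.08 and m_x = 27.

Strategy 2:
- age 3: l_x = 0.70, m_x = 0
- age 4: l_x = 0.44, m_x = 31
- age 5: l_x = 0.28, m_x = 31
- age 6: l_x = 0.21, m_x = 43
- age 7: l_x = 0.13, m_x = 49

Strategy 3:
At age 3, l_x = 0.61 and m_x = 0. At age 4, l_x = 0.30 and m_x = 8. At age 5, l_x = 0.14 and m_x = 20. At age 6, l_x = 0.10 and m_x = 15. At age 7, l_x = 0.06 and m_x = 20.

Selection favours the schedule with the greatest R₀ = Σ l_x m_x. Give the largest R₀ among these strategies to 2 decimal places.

37.72

Strategy 1: R₀ = 0.69×0 + 0.45×0 + 0.23×0 + 0.14×56 + 0.08×27 = 10.0000
Strategy 2: R₀ = 0.70×0 + 0.44×31 + 0.28×31 + 0.21×43 + 0.13×49 = 37.7200
Strategy 3: R₀ = 0.61×0 + 0.30×8 + 0.14×20 + 0.10×15 + 0.06×20 = 7.9000
Highest R₀: strategy 2 with 37.7200.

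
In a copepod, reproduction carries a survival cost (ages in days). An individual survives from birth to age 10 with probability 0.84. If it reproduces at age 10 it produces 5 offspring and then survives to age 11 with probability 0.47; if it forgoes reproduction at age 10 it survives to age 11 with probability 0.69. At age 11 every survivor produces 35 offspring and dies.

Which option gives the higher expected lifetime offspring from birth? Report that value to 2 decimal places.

20.29

breed at age 10: R₀ = 0.84 × (5 + 0.47 × 35) = 0.84 × 21.4500 = 18.0180
delay to age 11: R₀ = 0.84 × (0.69 × 35) = 0.84 × 24.1500 = 20.2860
Higher: delay to age 11 (20.2860).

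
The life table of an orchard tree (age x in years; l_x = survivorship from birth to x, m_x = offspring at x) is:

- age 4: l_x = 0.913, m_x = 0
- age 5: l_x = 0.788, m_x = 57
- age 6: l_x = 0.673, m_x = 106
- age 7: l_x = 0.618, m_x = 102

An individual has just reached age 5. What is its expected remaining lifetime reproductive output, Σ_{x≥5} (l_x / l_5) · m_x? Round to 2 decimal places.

227.53

l_5 = 0.788. Conditional survival from age 5 to x is l_x / l_5.
  x=5: (0.788/0.788) × 57 = 57.0000
  x=6: (0.673/0.788) × 106 = 90.5305
  x=7: (0.618/0.788) × 102 = 79.9949
Sum = 57.0000 + 90.5305 + 79.9949 = 227.5254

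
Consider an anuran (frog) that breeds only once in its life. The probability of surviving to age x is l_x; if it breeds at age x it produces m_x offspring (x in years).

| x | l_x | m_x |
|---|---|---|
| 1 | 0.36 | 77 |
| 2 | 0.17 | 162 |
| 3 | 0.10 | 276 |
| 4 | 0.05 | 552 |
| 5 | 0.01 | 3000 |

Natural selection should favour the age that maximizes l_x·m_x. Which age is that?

Expected offspring if breeding at age x = l_x × m_x:
  age 1: 0.36 × 77 = 27.720
  age 2: 0.17 × 162 = 27.540
  age 3: 0.10 × 276 = 27.600
  age 4: 0.05 × 552 = 27.600
  age 5: 0.01 × 3000 = 30.000
Maximum at age 5 (30.000).

5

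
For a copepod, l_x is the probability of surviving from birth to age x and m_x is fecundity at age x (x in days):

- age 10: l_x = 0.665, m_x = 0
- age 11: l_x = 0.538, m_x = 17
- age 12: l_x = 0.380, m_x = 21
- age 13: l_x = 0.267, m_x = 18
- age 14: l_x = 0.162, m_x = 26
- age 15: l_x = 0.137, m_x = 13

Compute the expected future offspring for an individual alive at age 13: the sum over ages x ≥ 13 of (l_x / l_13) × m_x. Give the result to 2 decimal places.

40.45

l_13 = 0.267. Conditional survival from age 13 to x is l_x / l_13.
  x=13: (0.267/0.267) × 18 = 18.0000
  x=14: (0.162/0.267) × 26 = 15.7753
  x=15: (0.137/0.267) × 13 = 6.6704
Sum = 18.0000 + 15.7753 + 6.6704 = 40.4457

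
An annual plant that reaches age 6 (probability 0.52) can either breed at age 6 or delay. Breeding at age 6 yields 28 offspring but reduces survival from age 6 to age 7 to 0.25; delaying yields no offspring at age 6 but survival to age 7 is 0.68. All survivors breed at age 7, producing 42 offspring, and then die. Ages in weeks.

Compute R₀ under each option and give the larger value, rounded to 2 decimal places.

20.02

breed at age 6: R₀ = 0.52 × (28 + 0.25 × 42) = 0.52 × 38.5000 = 20.0200
delay to age 7: R₀ = 0.52 × (0.68 × 42) = 0.52 × 28.5600 = 14.8512
Higher: breed at age 6 (20.0200).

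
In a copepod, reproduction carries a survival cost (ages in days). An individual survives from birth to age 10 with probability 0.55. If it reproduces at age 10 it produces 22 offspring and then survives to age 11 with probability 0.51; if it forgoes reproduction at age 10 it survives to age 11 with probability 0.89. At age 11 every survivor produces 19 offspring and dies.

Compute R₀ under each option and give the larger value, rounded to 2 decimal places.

17.43

breed at age 10: R₀ = 0.55 × (22 + 0.51 × 19) = 0.55 × 31.6900 = 17.4295
delay to age 11: R₀ = 0.55 × (0.89 × 19) = 0.55 × 16.9100 = 9.3005
Higher: breed at age 10 (17.4295).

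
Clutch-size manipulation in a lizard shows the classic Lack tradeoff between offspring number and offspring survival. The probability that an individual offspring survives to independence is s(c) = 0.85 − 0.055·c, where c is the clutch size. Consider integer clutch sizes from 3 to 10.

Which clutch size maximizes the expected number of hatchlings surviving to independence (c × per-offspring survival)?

8

Expected hatchlings surviving to independence = c × s(c):
  c=3: 3 × 0.685 = 2.055
  c=4: 4 × 0.630 = 2.520
  c=5: 5 × 0.575 = 2.875
  c=6: 6 × 0.520 = 3.120
  c=7: 7 × 0.465 = 3.255
  c=8: 8 × 0.410 = 3.280
  c=9: 9 × 0.355 = 3.195
  c=10: 10 × 0.300 = 3.000
Maximum at c = 8 (3.280 hatchlings surviving to independence).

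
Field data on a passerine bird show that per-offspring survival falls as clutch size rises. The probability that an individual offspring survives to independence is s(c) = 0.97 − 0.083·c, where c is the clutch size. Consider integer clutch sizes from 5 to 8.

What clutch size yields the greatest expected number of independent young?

6

Expected independent young = c × s(c):
  c=5: 5 × 0.555 = 2.775
  c=6: 6 × 0.472 = 2.832
  c=7: 7 × 0.389 = 2.723
  c=8: 8 × 0.306 = 2.448
Maximum at c = 6 (2.832 independent young).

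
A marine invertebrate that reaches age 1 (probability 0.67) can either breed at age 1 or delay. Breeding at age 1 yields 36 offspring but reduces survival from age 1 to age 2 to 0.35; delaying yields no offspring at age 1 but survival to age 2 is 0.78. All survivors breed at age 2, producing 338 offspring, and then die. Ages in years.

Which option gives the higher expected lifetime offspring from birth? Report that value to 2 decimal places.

breed at age 1: R₀ = 0.67 × (36 + 0.35 × 338) = 0.67 × 154.3000 = 103.3810
delay to age 2: R₀ = 0.67 × (0.78 × 338) = 0.67 × 263.6400 = 176.6388
Higher: delay to age 2 (176.6388).

176.64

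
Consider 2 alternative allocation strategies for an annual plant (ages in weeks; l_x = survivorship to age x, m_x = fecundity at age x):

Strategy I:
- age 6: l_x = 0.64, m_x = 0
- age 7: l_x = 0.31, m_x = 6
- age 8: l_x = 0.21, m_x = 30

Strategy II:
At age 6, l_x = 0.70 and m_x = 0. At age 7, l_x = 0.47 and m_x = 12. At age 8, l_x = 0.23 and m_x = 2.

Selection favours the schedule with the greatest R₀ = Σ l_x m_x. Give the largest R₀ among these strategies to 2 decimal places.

8.16

Strategy I: R₀ = 0.64×0 + 0.31×6 + 0.21×30 = 8.1600
Strategy II: R₀ = 0.70×0 + 0.47×12 + 0.23×2 = 6.1000
Highest R₀: strategy I with 8.1600.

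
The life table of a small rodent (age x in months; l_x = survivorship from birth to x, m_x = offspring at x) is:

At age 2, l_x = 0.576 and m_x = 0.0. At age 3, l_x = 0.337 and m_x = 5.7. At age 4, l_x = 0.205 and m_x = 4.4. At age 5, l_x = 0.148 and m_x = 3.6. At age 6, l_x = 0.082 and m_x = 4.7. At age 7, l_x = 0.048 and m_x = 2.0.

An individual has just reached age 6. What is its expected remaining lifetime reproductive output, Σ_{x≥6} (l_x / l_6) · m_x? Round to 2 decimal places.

l_6 = 0.082. Conditional survival from age 6 to x is l_x / l_6.
  x=6: (0.082/0.082) × 4.7 = 4.7000
  x=7: (0.048/0.082) × 2.0 = 1.1707
Sum = 4.7000 + 1.1707 = 5.8707

5.87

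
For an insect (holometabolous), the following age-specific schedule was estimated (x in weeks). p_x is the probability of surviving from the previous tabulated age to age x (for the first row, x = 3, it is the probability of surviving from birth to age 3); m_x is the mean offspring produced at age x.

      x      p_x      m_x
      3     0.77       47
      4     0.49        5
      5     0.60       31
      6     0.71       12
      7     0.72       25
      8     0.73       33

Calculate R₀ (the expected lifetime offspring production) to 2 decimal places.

52.70

Survivorship from birth: l_x = p_3·p_4·…·p_x.
  l_3 = 0.77000
  l_4 = 0.37730
  l_5 = 0.22638
  l_6 = 0.16073
  l_7 = 0.11573
  l_8 = 0.08448
R₀ = Σ l_x m_x:
  age 3: 0.77000 × 47 = 36.1900
  age 4: 0.37730 × 5 = 1.8865
  age 5: 0.22638 × 31 = 7.0178
  age 6: 0.16073 × 12 = 1.9288
  age 7: 0.11573 × 25 = 2.8933
  age 8: 0.08448 × 33 = 2.7878
R₀ = 36.1900 + 1.8865 + 7.0178 + 1.9288 + 2.8933 + 2.7878 = 52.7041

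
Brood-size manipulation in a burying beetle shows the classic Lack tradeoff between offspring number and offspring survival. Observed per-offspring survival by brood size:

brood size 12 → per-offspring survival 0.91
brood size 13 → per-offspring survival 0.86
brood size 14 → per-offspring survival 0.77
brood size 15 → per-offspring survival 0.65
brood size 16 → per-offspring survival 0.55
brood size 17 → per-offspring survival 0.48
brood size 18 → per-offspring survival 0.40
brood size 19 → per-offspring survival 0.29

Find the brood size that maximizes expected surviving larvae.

13

Expected surviving larvae = c × s(c):
  c=12: 12 × 0.91 = 10.920
  c=13: 13 × 0.86 = 11.180
  c=14: 14 × 0.77 = 10.780
  c=15: 15 × 0.65 = 9.750
  c=16: 16 × 0.55 = 8.800
  c=17: 17 × 0.48 = 8.160
  c=18: 18 × 0.40 = 7.200
  c=19: 19 × 0.29 = 5.510
Maximum at c = 13 (11.180 surviving larvae).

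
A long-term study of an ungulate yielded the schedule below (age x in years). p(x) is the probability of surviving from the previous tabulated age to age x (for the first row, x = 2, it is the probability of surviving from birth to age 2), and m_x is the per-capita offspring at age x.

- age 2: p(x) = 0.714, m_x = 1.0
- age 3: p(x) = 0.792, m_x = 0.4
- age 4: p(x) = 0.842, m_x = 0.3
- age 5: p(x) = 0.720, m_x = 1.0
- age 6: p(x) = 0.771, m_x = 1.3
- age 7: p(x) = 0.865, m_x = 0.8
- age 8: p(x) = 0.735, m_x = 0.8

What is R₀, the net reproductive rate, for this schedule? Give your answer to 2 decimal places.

Survivorship from birth: l_x = p_2·p_3·…·p_x.
  l_2 = 0.71400
  l_3 = 0.56549
  l_4 = 0.47614
  l_5 = 0.34282
  l_6 = 0.26432
  l_7 = 0.22863
  l_8 = 0.16805
R₀ = Σ l_x m_x:
  age 2: 0.71400 × 1.0 = 0.7140
  age 3: 0.56549 × 0.4 = 0.2262
  age 4: 0.47614 × 0.3 = 0.1428
  age 5: 0.34282 × 1.0 = 0.3428
  age 6: 0.26432 × 1.3 = 0.3436
  age 7: 0.22863 × 0.8 = 0.1829
  age 8: 0.16805 × 0.8 = 0.1344
R₀ = 0.7140 + 0.2262 + 0.1428 + 0.3428 + 0.3436 + 0.1829 + 0.1344 = 2.0868

2.09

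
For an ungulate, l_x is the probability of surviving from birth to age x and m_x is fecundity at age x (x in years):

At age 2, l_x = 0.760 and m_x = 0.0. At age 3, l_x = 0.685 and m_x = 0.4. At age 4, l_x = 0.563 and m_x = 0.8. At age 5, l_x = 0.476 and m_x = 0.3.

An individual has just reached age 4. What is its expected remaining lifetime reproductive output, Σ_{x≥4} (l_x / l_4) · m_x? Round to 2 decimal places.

l_4 = 0.563. Conditional survival from age 4 to x is l_x / l_4.
  x=4: (0.563/0.563) × 0.8 = 0.8000
  x=5: (0.476/0.563) × 0.3 = 0.2536
Sum = 0.8000 + 0.2536 = 1.0536

1.05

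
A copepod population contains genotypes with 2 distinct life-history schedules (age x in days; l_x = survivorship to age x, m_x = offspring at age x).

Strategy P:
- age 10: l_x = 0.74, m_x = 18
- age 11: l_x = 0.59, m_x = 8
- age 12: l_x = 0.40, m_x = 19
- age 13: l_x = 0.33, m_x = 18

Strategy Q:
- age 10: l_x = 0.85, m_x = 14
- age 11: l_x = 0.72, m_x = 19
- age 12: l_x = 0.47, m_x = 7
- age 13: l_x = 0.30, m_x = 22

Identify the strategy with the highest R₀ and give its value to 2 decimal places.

Strategy P: R₀ = 0.74×18 + 0.59×8 + 0.40×19 + 0.33×18 = 31.5800
Strategy Q: R₀ = 0.85×14 + 0.72×19 + 0.47×7 + 0.30×22 = 35.4700
Highest R₀: strategy Q with 35.4700.

35.47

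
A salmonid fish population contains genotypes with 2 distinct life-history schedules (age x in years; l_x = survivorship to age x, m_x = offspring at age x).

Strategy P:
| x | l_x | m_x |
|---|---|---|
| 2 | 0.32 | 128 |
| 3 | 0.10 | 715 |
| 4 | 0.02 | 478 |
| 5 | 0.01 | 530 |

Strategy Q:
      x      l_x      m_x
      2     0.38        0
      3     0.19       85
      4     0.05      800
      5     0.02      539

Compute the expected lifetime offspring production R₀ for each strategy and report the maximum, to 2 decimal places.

127.32

Strategy P: R₀ = 0.32×128 + 0.10×715 + 0.02×478 + 0.01×530 = 127.3200
Strategy Q: R₀ = 0.38×0 + 0.19×85 + 0.05×800 + 0.02×539 = 66.9300
Highest R₀: strategy P with 127.3200.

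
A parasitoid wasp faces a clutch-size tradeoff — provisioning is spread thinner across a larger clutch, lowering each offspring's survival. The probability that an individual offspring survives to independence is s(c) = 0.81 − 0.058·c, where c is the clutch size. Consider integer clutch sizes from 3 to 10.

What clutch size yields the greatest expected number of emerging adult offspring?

7

Expected emerging adult offspring = c × s(c):
  c=3: 3 × 0.636 = 1.908
  c=4: 4 × 0.578 = 2.312
  c=5: 5 × 0.520 = 2.600
  c=6: 6 × 0.462 = 2.772
  c=7: 7 × 0.404 = 2.828
  c=8: 8 × 0.346 = 2.768
  c=9: 9 × 0.288 = 2.592
  c=10: 10 × 0.230 = 2.300
Maximum at c = 7 (2.828 emerging adult offspring).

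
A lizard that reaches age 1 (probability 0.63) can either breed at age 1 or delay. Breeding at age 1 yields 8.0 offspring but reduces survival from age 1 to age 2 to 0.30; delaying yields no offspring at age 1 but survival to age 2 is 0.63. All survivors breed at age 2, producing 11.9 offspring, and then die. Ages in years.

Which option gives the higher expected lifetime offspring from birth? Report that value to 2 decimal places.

breed at age 1: R₀ = 0.63 × (8.0 + 0.30 × 11.9) = 0.63 × 11.5700 = 7.2891
delay to age 2: R₀ = 0.63 × (0.63 × 11.9) = 0.63 × 7.4970 = 4.7231
Higher: breed at age 1 (7.2891).

7.29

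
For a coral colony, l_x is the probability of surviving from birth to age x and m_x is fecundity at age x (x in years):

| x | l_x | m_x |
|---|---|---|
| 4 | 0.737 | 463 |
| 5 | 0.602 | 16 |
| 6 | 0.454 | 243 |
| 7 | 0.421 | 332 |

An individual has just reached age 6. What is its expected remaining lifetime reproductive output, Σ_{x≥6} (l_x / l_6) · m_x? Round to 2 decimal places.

550.87

l_6 = 0.454. Conditional survival from age 6 to x is l_x / l_6.
  x=6: (0.454/0.454) × 243 = 243.0000
  x=7: (0.421/0.454) × 332 = 307.8678
Sum = 243.0000 + 307.8678 = 550.8678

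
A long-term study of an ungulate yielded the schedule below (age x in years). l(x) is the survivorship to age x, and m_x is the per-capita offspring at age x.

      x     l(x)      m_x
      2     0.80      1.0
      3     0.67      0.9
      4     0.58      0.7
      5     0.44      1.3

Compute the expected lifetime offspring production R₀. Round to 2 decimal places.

R₀ = Σ l(x) m_x:
  age 2: 0.80 × 1.0 = 0.8000
  age 3: 0.67 × 0.9 = 0.6030
  age 4: 0.58 × 0.7 = 0.4060
  age 5: 0.44 × 1.3 = 0.5720
R₀ = 0.8000 + 0.6030 + 0.4060 + 0.5720 = 2.3810

2.38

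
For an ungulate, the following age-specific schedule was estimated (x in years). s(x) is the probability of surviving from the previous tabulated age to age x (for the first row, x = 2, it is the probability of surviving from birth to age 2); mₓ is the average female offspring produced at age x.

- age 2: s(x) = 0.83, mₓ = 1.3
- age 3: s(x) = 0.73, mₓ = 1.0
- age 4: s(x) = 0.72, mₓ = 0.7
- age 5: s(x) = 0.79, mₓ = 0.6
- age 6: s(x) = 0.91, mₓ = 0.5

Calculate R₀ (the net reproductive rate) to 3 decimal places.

2.354

Survivorship from birth: l_x = s_2·s_3·…·s_x.
  l_2 = 0.83000
  l_3 = 0.60590
  l_4 = 0.43625
  l_5 = 0.34464
  l_6 = 0.31362
R₀ = Σ l_x mₓ:
  age 2: 0.83000 × 1.3 = 1.0790
  age 3: 0.60590 × 1.0 = 0.6059
  age 4: 0.43625 × 0.7 = 0.3054
  age 5: 0.34464 × 0.6 = 0.2068
  age 6: 0.31362 × 0.5 = 0.1568
R₀ = 1.0790 + 0.6059 + 0.3054 + 0.2068 + 0.1568 = 2.3539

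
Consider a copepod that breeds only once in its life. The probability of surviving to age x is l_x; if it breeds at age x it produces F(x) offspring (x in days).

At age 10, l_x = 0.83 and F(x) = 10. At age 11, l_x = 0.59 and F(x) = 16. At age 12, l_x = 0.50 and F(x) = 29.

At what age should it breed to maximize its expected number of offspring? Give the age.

12

Expected offspring if breeding at age x = l_x × F(x):
  age 10: 0.83 × 10 = 8.300
  age 11: 0.59 × 16 = 9.440
  age 12: 0.50 × 29 = 14.500
Maximum at age 12 (14.500).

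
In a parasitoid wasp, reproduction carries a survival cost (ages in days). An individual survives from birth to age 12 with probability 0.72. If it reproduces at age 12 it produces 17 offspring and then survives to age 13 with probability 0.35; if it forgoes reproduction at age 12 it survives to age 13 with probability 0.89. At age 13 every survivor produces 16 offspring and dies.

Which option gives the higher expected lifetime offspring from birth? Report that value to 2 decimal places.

breed at age 12: R₀ = 0.72 × (17 + 0.35 × 16) = 0.72 × 22.6000 = 16.2720
delay to age 13: R₀ = 0.72 × (0.89 × 16) = 0.72 × 14.2400 = 10.2528
Higher: breed at age 12 (16.2720).

16.27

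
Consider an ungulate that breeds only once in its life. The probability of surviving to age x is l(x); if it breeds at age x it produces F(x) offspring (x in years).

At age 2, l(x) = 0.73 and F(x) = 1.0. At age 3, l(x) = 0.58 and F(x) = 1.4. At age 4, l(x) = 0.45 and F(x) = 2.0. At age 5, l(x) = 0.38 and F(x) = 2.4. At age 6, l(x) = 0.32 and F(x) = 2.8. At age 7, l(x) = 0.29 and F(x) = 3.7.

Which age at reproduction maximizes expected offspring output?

7

Expected offspring if breeding at age x = l(x) × F(x):
  age 2: 0.73 × 1.0 = 0.730
  age 3: 0.58 × 1.4 = 0.812
  age 4: 0.45 × 2.0 = 0.900
  age 5: 0.38 × 2.4 = 0.912
  age 6: 0.32 × 2.8 = 0.896
  age 7: 0.29 × 3.7 = 1.073
Maximum at age 7 (1.073).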